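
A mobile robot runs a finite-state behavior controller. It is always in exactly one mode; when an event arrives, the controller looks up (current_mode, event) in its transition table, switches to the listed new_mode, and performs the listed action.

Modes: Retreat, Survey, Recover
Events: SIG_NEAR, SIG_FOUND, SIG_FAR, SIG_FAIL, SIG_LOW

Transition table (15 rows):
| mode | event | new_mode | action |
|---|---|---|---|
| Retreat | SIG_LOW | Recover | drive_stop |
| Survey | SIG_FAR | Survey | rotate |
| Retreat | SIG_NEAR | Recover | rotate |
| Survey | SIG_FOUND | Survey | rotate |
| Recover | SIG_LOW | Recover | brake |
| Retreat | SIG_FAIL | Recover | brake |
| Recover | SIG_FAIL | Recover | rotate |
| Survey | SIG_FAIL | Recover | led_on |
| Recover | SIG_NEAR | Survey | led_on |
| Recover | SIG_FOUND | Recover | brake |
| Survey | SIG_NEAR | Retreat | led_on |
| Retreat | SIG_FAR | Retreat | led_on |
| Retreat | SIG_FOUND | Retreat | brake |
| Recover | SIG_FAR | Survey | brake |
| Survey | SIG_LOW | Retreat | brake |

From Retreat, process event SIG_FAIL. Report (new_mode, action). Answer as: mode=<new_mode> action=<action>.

current mode = Retreat; filter table to that mode:
  (Retreat, SIG_LOW) → (Recover, drive_stop)
  (Retreat, SIG_NEAR) → (Recover, rotate)
  (Retreat, SIG_FAIL) → (Recover, brake)  ← event matches
  (Retreat, SIG_FAR) → (Retreat, led_on)
  (Retreat, SIG_FOUND) → (Retreat, brake)
event = SIG_FAIL selects (Recover, brake)

mode=Recover action=brake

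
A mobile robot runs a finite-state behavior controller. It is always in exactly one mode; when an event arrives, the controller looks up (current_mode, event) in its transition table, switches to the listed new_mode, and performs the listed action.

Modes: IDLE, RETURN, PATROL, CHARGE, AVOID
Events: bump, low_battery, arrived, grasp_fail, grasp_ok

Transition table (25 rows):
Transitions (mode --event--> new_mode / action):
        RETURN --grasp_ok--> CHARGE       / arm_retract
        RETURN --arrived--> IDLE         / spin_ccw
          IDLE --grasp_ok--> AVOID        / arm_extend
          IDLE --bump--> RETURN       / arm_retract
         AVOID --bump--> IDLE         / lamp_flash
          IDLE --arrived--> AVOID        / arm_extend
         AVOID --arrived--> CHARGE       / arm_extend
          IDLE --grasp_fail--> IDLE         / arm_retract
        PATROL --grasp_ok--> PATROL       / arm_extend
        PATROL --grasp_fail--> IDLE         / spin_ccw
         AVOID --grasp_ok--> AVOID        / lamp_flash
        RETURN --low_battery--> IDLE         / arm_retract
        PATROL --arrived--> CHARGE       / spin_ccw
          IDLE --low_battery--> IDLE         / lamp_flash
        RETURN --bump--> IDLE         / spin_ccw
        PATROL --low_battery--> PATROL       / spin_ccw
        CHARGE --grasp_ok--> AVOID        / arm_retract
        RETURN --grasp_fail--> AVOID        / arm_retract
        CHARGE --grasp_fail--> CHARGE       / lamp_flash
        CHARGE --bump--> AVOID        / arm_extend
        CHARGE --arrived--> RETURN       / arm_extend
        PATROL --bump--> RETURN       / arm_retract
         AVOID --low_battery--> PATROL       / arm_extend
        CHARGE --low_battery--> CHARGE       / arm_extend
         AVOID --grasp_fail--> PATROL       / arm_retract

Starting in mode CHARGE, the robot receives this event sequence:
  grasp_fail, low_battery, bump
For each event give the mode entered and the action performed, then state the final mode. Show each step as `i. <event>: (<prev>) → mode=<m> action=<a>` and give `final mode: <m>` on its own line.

final mode: AVOID

1. grasp_fail: (CHARGE) → mode=CHARGE action=lamp_flash
2. low_battery: (CHARGE) → mode=CHARGE action=arm_extend
3. bump: (CHARGE) → mode=AVOID action=arm_extend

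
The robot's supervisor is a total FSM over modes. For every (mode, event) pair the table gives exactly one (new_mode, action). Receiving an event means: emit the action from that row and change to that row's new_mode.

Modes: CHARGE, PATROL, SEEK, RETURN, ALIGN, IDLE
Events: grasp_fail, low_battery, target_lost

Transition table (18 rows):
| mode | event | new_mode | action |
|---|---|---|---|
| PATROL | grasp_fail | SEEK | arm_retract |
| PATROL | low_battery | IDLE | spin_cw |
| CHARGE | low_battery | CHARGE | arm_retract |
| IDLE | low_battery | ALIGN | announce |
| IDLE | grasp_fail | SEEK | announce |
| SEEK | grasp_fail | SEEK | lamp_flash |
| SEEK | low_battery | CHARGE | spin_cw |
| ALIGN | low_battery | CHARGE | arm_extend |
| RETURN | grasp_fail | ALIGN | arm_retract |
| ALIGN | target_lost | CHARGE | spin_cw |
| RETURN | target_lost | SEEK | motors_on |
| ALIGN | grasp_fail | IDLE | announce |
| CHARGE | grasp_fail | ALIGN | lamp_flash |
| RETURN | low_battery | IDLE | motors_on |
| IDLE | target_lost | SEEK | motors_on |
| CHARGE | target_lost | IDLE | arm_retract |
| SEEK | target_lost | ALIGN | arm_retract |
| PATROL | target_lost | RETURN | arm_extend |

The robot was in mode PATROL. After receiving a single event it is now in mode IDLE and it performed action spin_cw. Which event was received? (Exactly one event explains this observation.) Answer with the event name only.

try grasp_fail: (PATROL, grasp_fail) → (SEEK, arm_retract)
try low_battery: (PATROL, low_battery) → (IDLE, spin_cw)  ← matches
try target_lost: (PATROL, target_lost) → (RETURN, arm_extend)

low_battery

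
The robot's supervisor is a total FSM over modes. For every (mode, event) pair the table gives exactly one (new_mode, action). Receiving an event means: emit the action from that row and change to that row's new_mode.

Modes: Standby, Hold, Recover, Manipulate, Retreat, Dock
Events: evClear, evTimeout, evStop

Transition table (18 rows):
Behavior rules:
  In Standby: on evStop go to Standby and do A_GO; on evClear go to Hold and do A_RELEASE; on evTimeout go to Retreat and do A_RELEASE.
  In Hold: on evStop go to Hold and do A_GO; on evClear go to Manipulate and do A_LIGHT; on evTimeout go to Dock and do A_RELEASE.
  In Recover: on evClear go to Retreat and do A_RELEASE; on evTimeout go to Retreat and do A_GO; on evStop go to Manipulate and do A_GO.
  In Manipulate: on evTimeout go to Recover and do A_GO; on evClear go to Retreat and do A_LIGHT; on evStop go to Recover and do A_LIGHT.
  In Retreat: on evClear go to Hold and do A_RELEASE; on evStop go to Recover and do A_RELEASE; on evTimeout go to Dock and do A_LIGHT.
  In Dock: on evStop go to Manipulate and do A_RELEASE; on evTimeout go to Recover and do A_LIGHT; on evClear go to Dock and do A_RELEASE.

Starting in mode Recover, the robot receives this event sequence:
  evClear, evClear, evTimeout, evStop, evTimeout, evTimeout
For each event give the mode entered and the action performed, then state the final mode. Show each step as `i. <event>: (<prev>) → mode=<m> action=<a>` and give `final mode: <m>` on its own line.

1. evClear: (Recover) → mode=Retreat action=A_RELEASE
2. evClear: (Retreat) → mode=Hold action=A_RELEASE
3. evTimeout: (Hold) → mode=Dock action=A_RELEASE
4. evStop: (Dock) → mode=Manipulate action=A_RELEASE
5. evTimeout: (Manipulate) → mode=Recover action=A_GO
6. evTimeout: (Recover) → mode=Retreat action=A_GO

final mode: Retreat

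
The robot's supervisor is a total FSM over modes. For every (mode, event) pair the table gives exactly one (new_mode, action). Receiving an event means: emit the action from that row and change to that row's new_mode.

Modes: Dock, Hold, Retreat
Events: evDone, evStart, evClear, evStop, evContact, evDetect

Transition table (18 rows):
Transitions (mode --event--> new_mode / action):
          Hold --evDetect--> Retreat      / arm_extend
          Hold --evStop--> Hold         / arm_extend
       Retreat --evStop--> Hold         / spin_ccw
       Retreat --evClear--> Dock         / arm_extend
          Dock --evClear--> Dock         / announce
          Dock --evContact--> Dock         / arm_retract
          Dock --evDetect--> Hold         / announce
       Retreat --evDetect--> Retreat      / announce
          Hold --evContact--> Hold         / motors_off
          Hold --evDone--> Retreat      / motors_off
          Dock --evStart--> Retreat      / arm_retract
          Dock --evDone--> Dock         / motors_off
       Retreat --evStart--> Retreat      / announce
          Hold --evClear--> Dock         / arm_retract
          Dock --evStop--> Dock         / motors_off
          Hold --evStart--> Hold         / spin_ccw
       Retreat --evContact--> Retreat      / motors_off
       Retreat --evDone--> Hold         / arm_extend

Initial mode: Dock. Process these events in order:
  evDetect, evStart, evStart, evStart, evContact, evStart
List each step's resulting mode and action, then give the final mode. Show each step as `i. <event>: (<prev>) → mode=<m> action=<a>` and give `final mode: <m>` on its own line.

final mode: Hold

1. evDetect: (Dock) → mode=Hold action=announce
2. evStart: (Hold) → mode=Hold action=spin_ccw
3. evStart: (Hold) → mode=Hold action=spin_ccw
4. evStart: (Hold) → mode=Hold action=spin_ccw
5. evContact: (Hold) → mode=Hold action=motors_off
6. evStart: (Hold) → mode=Hold action=spin_ccw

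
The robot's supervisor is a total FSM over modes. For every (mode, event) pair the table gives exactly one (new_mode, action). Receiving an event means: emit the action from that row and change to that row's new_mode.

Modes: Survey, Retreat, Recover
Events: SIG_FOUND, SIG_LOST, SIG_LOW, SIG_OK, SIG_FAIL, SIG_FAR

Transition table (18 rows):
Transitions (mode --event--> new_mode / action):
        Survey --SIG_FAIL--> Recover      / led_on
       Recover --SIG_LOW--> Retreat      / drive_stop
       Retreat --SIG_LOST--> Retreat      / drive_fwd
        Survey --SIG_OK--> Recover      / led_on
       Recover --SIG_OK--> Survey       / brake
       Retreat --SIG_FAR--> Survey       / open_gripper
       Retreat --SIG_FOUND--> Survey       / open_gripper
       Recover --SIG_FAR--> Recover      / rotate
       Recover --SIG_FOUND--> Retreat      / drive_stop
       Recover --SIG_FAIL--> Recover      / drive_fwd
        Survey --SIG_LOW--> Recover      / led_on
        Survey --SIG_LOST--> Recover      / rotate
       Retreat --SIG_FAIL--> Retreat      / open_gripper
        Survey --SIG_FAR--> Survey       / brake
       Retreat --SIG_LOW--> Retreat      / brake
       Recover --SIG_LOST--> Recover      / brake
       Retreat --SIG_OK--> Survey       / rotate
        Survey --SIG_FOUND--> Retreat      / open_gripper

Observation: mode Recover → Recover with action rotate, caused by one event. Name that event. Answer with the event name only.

try SIG_FOUND: (Recover, SIG_FOUND) → (Retreat, drive_stop)
try SIG_LOST: (Recover, SIG_LOST) → (Recover, brake)
try SIG_LOW: (Recover, SIG_LOW) → (Retreat, drive_stop)
try SIG_OK: (Recover, SIG_OK) → (Survey, brake)
try SIG_FAIL: (Recover, SIG_FAIL) → (Recover, drive_fwd)
try SIG_FAR: (Recover, SIG_FAR) → (Recover, rotate)  ← matches

SIG_FAR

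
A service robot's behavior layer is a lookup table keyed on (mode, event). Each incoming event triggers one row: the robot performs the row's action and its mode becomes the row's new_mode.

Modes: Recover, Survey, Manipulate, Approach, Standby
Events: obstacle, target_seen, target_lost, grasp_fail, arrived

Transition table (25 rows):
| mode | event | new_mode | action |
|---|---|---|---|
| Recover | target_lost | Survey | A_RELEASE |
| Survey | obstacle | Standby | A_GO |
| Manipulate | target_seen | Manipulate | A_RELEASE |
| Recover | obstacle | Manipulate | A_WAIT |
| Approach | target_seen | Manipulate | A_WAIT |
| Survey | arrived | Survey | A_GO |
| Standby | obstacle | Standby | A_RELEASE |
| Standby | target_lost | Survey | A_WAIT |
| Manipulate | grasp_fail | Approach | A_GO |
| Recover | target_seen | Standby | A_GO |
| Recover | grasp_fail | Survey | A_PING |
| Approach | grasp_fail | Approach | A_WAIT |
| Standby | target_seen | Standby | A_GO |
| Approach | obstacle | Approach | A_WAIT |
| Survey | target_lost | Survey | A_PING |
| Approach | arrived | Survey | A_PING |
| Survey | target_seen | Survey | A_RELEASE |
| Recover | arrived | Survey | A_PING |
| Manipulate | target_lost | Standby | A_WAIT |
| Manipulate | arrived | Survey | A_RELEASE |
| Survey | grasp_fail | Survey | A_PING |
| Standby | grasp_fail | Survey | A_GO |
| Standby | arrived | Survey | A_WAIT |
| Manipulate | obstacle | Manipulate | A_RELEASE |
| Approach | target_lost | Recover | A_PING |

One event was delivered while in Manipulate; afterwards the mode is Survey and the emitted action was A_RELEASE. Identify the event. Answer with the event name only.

arrived

try obstacle: (Manipulate, obstacle) → (Manipulate, A_RELEASE)
try target_seen: (Manipulate, target_seen) → (Manipulate, A_RELEASE)
try target_lost: (Manipulate, target_lost) → (Standby, A_WAIT)
try grasp_fail: (Manipulate, grasp_fail) → (Approach, A_GO)
try arrived: (Manipulate, arrived) → (Survey, A_RELEASE)  ← matches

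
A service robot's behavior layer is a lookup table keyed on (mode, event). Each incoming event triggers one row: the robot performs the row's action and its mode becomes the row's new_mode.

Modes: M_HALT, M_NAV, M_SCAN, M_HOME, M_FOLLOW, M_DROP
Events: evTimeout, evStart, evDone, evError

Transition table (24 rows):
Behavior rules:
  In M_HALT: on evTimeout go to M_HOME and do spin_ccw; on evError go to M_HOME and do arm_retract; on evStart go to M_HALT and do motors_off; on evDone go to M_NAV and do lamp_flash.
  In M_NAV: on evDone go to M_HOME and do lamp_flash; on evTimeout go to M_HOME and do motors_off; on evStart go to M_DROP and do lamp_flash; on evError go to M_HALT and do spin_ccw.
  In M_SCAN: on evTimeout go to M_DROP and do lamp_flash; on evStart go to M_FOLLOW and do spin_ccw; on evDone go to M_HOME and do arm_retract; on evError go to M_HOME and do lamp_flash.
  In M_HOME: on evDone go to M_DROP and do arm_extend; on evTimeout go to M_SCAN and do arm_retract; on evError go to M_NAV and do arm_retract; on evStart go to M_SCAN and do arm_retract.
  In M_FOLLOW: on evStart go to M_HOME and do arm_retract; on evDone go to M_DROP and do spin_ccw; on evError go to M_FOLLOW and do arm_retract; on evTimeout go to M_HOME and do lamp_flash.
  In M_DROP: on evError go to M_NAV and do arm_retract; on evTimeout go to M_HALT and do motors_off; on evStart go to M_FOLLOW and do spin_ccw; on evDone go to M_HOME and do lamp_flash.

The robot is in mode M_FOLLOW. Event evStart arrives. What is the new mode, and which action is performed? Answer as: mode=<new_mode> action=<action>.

current mode = M_FOLLOW; filter table to that mode:
  (M_FOLLOW, evStart) → (M_HOME, arm_retract)  ← event matches
  (M_FOLLOW, evDone) → (M_DROP, spin_ccw)
  (M_FOLLOW, evError) → (M_FOLLOW, arm_retract)
  (M_FOLLOW, evTimeout) → (M_HOME, lamp_flash)
event = evStart selects (M_HOME, arm_retract)

mode=M_HOME action=arm_retract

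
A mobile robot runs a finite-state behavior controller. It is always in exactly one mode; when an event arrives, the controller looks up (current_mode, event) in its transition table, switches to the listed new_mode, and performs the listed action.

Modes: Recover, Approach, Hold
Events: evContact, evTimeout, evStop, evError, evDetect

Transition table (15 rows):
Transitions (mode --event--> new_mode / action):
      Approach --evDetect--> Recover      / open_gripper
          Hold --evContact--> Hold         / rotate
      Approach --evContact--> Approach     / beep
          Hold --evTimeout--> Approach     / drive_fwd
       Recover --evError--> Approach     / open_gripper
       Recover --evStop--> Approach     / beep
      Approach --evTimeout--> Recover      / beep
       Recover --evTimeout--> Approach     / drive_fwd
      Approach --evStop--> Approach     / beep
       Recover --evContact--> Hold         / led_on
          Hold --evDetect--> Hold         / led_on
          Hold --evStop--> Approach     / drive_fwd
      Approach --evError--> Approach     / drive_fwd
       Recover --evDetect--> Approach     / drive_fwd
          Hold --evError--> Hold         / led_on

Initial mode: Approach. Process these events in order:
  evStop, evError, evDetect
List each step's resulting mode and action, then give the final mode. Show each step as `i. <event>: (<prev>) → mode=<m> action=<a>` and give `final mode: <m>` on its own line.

1. evStop: (Approach) → mode=Approach action=beep
2. evError: (Approach) → mode=Approach action=drive_fwd
3. evDetect: (Approach) → mode=Recover action=open_gripper

final mode: Recover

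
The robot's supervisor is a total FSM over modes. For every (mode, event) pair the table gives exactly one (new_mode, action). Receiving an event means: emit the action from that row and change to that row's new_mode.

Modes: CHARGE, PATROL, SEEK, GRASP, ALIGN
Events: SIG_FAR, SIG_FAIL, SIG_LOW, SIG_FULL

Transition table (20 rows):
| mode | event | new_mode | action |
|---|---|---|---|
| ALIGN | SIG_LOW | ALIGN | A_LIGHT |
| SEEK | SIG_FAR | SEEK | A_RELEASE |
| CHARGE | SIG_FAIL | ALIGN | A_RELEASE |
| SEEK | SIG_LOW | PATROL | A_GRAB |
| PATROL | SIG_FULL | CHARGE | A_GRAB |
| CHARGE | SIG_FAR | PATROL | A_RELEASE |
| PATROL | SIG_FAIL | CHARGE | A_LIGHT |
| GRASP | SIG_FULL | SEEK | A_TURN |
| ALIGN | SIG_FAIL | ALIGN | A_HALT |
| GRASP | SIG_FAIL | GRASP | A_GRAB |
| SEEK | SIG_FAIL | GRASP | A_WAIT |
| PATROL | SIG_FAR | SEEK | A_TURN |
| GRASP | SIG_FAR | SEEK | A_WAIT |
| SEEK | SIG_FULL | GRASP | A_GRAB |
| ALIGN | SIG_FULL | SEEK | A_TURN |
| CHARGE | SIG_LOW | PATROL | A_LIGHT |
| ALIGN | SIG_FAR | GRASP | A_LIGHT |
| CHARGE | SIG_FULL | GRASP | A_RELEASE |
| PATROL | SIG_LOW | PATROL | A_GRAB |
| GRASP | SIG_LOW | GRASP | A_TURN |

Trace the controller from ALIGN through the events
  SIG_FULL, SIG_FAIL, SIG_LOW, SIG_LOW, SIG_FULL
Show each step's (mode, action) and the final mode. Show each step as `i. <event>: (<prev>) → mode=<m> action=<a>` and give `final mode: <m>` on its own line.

1. SIG_FULL: (ALIGN) → mode=SEEK action=A_TURN
2. SIG_FAIL: (SEEK) → mode=GRASP action=A_WAIT
3. SIG_LOW: (GRASP) → mode=GRASP action=A_TURN
4. SIG_LOW: (GRASP) → mode=GRASP action=A_TURN
5. SIG_FULL: (GRASP) → mode=SEEK action=A_TURN

final mode: SEEK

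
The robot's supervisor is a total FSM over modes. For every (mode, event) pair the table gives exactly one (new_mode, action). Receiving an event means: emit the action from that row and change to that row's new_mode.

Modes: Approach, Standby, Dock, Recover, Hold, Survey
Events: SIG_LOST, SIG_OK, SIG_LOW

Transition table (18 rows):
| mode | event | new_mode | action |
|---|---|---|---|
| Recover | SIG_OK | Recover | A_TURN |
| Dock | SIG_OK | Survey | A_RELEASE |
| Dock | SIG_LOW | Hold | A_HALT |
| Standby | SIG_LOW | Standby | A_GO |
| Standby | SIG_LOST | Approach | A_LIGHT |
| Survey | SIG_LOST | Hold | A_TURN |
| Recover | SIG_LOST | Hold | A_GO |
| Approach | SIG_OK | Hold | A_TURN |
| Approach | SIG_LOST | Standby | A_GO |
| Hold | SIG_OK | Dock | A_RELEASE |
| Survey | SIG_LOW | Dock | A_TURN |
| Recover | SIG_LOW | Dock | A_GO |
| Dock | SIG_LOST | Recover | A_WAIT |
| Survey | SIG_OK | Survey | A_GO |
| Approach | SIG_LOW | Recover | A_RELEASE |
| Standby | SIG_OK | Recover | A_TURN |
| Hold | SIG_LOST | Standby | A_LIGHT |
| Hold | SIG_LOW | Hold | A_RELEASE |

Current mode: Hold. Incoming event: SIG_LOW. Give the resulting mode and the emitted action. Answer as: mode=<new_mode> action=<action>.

current mode = Hold; filter table to that mode:
  (Hold, SIG_OK) → (Dock, A_RELEASE)
  (Hold, SIG_LOST) → (Standby, A_LIGHT)
  (Hold, SIG_LOW) → (Hold, A_RELEASE)  ← event matches
event = SIG_LOW selects (Hold, A_RELEASE)

mode=Hold action=A_RELEASE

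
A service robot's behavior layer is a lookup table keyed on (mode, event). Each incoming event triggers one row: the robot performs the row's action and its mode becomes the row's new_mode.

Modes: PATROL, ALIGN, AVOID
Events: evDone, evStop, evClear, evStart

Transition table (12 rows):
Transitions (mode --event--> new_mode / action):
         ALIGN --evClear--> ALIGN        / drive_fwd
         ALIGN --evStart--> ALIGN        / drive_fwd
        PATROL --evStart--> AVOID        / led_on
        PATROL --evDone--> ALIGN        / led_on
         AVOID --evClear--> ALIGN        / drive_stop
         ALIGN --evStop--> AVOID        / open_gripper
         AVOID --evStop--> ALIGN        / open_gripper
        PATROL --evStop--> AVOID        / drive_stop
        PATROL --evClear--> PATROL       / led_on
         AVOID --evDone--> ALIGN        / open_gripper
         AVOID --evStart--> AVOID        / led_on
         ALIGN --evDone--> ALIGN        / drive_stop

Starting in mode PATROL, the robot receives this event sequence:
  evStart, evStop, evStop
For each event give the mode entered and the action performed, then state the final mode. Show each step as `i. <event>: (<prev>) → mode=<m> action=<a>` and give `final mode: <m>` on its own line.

final mode: AVOID

1. evStart: (PATROL) → mode=AVOID action=led_on
2. evStop: (AVOID) → mode=ALIGN action=open_gripper
3. evStop: (ALIGN) → mode=AVOID action=open_gripper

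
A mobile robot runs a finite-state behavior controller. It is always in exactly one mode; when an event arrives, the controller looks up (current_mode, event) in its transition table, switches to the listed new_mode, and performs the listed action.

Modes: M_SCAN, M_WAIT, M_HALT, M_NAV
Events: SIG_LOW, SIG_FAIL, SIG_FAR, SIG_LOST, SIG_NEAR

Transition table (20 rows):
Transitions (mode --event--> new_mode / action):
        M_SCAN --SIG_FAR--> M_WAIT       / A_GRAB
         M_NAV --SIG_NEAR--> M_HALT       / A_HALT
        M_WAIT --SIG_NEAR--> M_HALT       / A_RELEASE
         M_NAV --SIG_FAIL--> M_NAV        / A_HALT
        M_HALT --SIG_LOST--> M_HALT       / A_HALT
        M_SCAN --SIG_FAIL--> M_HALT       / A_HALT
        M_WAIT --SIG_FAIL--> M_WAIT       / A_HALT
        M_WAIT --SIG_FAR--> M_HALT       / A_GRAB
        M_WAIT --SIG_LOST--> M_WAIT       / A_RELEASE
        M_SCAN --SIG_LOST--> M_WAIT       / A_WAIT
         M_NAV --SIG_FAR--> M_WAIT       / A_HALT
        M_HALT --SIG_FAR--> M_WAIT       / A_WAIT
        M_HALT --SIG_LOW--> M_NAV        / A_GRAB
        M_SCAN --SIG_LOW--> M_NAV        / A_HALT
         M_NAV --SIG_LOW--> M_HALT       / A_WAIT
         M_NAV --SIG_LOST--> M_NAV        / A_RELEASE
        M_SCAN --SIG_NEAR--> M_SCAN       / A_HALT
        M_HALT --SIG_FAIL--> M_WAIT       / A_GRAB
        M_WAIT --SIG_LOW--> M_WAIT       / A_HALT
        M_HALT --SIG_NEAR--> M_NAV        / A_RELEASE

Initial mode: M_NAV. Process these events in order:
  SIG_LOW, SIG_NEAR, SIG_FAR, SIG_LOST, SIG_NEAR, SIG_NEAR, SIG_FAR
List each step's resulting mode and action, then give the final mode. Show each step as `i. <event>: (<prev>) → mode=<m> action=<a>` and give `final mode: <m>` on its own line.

final mode: M_WAIT

1. SIG_LOW: (M_NAV) → mode=M_HALT action=A_WAIT
2. SIG_NEAR: (M_HALT) → mode=M_NAV action=A_RELEASE
3. SIG_FAR: (M_NAV) → mode=M_WAIT action=A_HALT
4. SIG_LOST: (M_WAIT) → mode=M_WAIT action=A_RELEASE
5. SIG_NEAR: (M_WAIT) → mode=M_HALT action=A_RELEASE
6. SIG_NEAR: (M_HALT) → mode=M_NAV action=A_RELEASE
7. SIG_FAR: (M_NAV) → mode=M_WAIT action=A_HALT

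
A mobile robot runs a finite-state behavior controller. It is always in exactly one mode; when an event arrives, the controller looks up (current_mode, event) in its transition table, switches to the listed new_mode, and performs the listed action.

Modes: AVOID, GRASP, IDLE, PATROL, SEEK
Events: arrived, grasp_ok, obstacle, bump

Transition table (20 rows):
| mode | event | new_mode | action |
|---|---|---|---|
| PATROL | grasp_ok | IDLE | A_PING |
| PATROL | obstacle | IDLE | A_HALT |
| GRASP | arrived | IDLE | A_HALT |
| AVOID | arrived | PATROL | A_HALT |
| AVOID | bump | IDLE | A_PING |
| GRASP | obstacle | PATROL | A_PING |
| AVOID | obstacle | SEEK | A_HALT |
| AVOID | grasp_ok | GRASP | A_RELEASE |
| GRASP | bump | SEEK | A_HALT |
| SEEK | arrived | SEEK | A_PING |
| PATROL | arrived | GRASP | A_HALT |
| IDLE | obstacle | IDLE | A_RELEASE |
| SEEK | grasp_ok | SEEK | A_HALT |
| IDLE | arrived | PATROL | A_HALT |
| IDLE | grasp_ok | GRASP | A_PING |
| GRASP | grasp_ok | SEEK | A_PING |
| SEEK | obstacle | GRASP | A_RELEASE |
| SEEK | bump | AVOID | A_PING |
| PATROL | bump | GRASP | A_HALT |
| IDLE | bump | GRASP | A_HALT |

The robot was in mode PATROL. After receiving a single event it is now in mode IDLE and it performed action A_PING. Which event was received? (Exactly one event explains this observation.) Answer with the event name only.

grasp_ok

try arrived: (PATROL, arrived) → (GRASP, A_HALT)
try grasp_ok: (PATROL, grasp_ok) → (IDLE, A_PING)  ← matches
try obstacle: (PATROL, obstacle) → (IDLE, A_HALT)
try bump: (PATROL, bump) → (GRASP, A_HALT)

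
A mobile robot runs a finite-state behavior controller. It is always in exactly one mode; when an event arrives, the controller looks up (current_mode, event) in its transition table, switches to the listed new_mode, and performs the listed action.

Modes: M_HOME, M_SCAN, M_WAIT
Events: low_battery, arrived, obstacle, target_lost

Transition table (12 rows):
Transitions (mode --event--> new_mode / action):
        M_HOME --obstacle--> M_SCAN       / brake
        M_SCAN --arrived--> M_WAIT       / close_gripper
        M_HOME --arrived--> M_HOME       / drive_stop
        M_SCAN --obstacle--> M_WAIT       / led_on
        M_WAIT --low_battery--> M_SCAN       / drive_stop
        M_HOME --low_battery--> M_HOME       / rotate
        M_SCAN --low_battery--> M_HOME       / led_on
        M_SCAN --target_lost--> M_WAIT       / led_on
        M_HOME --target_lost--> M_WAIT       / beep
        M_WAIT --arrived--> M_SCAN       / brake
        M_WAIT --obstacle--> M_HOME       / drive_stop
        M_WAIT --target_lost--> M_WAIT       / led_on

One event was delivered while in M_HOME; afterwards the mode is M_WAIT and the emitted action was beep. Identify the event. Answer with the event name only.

try low_battery: (M_HOME, low_battery) → (M_HOME, rotate)
try arrived: (M_HOME, arrived) → (M_HOME, drive_stop)
try obstacle: (M_HOME, obstacle) → (M_SCAN, brake)
try target_lost: (M_HOME, target_lost) → (M_WAIT, beep)  ← matches

target_lost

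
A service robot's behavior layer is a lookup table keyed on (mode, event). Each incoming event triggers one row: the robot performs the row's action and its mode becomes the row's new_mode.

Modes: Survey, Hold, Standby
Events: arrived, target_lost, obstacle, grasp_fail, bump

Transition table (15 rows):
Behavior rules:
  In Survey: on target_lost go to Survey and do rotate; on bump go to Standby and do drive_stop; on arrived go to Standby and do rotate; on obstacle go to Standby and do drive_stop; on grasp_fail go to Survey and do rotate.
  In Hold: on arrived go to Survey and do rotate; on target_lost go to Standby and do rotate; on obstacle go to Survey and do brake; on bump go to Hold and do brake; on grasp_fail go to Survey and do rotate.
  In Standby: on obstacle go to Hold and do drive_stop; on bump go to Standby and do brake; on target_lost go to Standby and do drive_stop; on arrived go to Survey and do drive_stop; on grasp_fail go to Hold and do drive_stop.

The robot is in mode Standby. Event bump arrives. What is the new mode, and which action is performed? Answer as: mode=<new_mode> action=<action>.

current mode = Standby; filter table to that mode:
  (Standby, obstacle) → (Hold, drive_stop)
  (Standby, bump) → (Standby, brake)  ← event matches
  (Standby, target_lost) → (Standby, drive_stop)
  (Standby, arrived) → (Survey, drive_stop)
  (Standby, grasp_fail) → (Hold, drive_stop)
event = bump selects (Standby, brake)

mode=Standby action=brake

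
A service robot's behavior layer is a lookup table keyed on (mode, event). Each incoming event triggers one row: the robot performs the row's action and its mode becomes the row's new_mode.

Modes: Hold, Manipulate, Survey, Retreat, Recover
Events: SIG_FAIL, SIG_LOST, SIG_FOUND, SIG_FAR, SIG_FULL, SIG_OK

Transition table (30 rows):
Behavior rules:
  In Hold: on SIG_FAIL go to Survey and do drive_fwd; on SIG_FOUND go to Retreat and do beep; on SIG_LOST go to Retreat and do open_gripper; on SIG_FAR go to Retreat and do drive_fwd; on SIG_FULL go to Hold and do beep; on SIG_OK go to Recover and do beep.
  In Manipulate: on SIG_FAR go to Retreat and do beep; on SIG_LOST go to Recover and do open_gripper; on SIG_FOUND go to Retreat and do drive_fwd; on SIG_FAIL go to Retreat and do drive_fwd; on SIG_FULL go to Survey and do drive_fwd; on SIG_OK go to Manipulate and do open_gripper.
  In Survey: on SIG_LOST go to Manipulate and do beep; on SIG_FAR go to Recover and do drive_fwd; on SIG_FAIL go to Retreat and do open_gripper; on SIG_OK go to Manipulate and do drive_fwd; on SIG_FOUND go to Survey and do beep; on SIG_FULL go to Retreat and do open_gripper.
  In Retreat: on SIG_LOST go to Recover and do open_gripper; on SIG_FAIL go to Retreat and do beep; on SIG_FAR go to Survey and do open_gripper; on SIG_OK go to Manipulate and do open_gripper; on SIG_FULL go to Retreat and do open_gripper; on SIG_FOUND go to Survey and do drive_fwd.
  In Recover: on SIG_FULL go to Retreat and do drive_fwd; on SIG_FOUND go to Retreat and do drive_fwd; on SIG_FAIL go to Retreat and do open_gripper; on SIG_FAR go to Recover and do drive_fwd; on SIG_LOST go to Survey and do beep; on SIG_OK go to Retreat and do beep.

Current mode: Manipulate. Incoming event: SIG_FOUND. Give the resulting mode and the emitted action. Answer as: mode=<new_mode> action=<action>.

mode=Retreat action=drive_fwd

current mode = Manipulate; filter table to that mode:
  (Manipulate, SIG_FAR) → (Retreat, beep)
  (Manipulate, SIG_LOST) → (Recover, open_gripper)
  (Manipulate, SIG_FOUND) → (Retreat, drive_fwd)  ← event matches
  (Manipulate, SIG_FAIL) → (Retreat, drive_fwd)
  (Manipulate, SIG_FULL) → (Survey, drive_fwd)
  (Manipulate, SIG_OK) → (Manipulate, open_gripper)
event = SIG_FOUND selects (Retreat, drive_fwd)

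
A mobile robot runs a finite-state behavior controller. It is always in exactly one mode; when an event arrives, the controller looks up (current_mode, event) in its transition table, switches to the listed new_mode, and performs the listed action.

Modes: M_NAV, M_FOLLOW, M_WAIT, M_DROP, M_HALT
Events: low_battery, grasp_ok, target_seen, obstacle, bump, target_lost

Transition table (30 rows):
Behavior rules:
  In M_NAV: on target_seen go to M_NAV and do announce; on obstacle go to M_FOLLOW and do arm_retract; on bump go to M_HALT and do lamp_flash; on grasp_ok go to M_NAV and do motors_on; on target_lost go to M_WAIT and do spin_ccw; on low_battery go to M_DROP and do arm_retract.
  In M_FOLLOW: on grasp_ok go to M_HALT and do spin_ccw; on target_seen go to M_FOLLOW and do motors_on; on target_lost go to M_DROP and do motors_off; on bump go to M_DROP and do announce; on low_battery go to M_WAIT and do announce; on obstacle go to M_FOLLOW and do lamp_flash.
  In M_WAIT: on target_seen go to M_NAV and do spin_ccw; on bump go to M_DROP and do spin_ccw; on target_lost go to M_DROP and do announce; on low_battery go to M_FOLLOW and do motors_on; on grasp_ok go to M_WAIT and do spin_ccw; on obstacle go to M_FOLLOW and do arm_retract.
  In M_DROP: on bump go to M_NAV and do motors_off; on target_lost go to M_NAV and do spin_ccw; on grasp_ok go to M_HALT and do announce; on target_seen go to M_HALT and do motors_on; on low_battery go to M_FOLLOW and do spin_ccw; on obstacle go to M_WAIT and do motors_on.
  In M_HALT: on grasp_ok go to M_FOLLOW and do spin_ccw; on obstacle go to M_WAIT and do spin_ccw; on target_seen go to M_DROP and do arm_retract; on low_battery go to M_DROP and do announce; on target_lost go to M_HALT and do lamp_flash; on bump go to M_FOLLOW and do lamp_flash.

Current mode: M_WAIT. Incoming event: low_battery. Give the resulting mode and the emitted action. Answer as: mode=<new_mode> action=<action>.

mode=M_FOLLOW action=motors_on

current mode = M_WAIT; filter table to that mode:
  (M_WAIT, target_seen) → (M_NAV, spin_ccw)
  (M_WAIT, bump) → (M_DROP, spin_ccw)
  (M_WAIT, target_lost) → (M_DROP, announce)
  (M_WAIT, low_battery) → (M_FOLLOW, motors_on)  ← event matches
  (M_WAIT, grasp_ok) → (M_WAIT, spin_ccw)
  (M_WAIT, obstacle) → (M_FOLLOW, arm_retract)
event = low_battery selects (M_FOLLOW, motors_on)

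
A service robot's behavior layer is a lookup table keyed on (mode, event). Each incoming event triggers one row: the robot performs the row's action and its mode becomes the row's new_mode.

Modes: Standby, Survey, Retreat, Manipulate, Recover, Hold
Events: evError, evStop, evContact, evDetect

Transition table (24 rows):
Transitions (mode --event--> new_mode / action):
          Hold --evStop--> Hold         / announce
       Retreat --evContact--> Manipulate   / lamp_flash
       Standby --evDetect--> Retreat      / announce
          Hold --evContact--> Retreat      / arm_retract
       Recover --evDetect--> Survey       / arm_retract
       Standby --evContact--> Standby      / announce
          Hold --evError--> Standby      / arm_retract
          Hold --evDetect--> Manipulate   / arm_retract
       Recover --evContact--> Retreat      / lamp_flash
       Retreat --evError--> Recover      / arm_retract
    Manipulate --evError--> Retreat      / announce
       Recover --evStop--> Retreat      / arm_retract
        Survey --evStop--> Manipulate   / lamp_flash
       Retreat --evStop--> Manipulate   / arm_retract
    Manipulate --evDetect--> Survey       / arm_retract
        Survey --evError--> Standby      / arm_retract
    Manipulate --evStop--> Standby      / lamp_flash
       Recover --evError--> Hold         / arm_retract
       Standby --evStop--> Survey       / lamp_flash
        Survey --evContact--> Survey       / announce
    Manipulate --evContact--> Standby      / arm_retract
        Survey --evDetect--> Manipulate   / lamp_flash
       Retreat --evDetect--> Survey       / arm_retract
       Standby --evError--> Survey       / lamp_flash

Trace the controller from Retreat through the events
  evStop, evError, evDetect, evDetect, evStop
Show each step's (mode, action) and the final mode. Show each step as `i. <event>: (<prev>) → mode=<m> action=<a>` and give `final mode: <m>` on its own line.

final mode: Standby

1. evStop: (Retreat) → mode=Manipulate action=arm_retract
2. evError: (Manipulate) → mode=Retreat action=announce
3. evDetect: (Retreat) → mode=Survey action=arm_retract
4. evDetect: (Survey) → mode=Manipulate action=lamp_flash
5. evStop: (Manipulate) → mode=Standby action=lamp_flash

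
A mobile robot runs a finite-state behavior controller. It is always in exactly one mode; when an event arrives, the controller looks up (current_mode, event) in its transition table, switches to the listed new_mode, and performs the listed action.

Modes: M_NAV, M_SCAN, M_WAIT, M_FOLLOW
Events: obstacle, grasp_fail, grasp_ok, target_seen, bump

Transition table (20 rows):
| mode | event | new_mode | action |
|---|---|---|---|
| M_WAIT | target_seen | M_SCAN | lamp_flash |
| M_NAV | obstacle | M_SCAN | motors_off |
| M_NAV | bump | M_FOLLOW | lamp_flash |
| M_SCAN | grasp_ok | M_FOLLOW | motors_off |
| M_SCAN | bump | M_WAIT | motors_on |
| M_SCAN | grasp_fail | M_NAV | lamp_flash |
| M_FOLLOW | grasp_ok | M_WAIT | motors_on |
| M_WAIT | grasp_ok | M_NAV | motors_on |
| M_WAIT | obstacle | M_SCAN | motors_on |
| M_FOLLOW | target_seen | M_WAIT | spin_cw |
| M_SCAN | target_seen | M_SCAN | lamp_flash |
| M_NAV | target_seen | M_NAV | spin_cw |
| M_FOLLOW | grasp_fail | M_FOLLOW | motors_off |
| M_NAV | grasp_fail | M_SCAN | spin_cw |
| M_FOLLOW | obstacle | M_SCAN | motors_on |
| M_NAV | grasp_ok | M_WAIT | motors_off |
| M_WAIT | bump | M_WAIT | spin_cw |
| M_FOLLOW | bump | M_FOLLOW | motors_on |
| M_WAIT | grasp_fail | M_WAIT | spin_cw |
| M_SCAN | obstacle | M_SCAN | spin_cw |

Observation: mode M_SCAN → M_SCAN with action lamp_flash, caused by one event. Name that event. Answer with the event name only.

try obstacle: (M_SCAN, obstacle) → (M_SCAN, spin_cw)
try grasp_fail: (M_SCAN, grasp_fail) → (M_NAV, lamp_flash)
try grasp_ok: (M_SCAN, grasp_ok) → (M_FOLLOW, motors_off)
try target_seen: (M_SCAN, target_seen) → (M_SCAN, lamp_flash)  ← matches
try bump: (M_SCAN, bump) → (M_WAIT, motors_on)

target_seen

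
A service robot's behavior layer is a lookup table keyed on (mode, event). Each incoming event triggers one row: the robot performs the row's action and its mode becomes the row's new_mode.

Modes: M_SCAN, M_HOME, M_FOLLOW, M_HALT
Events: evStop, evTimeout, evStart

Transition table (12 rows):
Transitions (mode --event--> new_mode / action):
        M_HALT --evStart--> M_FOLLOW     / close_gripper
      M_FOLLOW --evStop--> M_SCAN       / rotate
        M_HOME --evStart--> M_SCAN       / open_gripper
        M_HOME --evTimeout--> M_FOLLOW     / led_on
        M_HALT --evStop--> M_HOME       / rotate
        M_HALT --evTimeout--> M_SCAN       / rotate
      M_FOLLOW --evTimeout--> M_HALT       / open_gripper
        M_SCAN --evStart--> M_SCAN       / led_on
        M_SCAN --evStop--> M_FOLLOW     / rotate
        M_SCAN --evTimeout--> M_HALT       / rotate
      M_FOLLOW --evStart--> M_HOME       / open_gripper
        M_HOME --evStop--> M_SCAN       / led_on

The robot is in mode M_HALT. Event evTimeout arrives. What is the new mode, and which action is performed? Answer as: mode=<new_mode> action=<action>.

current mode = M_HALT; filter table to that mode:
  (M_HALT, evStart) → (M_FOLLOW, close_gripper)
  (M_HALT, evStop) → (M_HOME, rotate)
  (M_HALT, evTimeout) → (M_SCAN, rotate)  ← event matches
event = evTimeout selects (M_SCAN, rotate)

mode=M_SCAN action=rotate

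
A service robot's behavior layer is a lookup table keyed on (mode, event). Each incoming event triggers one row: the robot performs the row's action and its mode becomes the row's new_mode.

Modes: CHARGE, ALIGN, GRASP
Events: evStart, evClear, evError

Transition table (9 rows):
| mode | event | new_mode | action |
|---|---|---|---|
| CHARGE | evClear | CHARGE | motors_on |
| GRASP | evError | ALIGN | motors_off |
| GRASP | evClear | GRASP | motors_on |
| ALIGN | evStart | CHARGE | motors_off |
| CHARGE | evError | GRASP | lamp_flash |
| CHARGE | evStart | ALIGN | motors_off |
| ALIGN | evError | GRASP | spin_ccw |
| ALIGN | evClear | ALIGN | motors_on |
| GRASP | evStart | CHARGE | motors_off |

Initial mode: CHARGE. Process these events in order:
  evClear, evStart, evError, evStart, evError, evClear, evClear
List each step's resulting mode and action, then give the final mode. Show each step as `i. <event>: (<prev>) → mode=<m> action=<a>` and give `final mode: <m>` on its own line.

1. evClear: (CHARGE) → mode=CHARGE action=motors_on
2. evStart: (CHARGE) → mode=ALIGN action=motors_off
3. evError: (ALIGN) → mode=GRASP action=spin_ccw
4. evStart: (GRASP) → mode=CHARGE action=motors_off
5. evError: (CHARGE) → mode=GRASP action=lamp_flash
6. evClear: (GRASP) → mode=GRASP action=motors_on
7. evClear: (GRASP) → mode=GRASP action=motors_on

final mode: GRASP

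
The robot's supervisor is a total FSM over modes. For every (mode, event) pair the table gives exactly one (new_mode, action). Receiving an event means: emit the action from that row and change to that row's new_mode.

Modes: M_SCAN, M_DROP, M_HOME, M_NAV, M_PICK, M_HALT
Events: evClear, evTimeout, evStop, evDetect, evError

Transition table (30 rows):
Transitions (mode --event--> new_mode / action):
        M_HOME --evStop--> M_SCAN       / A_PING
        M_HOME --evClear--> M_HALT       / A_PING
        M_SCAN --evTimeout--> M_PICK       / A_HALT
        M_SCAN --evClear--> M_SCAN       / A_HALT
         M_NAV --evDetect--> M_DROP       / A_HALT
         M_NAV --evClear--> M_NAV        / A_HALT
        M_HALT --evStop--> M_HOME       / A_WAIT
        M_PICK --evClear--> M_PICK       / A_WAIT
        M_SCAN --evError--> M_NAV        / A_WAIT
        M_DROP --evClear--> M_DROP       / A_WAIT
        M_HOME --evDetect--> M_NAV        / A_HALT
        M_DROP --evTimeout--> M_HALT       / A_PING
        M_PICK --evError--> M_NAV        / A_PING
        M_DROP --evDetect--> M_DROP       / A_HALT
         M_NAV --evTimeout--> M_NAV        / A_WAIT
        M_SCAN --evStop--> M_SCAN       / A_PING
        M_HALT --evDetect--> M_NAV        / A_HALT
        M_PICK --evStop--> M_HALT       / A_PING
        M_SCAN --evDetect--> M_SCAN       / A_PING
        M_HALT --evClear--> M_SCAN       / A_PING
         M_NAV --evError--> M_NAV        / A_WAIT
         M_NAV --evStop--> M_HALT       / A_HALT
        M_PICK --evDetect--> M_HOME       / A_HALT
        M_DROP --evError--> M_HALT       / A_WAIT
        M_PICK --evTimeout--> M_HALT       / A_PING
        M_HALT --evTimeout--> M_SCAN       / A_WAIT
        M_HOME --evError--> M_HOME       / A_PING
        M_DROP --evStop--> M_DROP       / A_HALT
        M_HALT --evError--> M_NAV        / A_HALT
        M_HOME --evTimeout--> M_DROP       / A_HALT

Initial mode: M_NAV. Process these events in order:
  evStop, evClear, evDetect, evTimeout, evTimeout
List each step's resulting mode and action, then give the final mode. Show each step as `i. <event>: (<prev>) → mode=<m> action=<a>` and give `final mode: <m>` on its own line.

final mode: M_HALT

1. evStop: (M_NAV) → mode=M_HALT action=A_HALT
2. evClear: (M_HALT) → mode=M_SCAN action=A_PING
3. evDetect: (M_SCAN) → mode=M_SCAN action=A_PING
4. evTimeout: (M_SCAN) → mode=M_PICK action=A_HALT
5. evTimeout: (M_PICK) → mode=M_HALT action=A_PING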